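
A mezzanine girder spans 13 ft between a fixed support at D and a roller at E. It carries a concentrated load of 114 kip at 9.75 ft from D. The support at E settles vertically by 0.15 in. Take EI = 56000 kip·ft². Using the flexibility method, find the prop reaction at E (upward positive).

R_E = 71.18 kip

Choose R_E as the redundant. The primary structure is the cantilever fixed at D.
Free-end deflection of the primary structure under the applied loading (downward +):
  point load 114 at a = 9.75: Pa²(3L − a)/(6EI) = 52831/EI
Tip deflection under a unit load at E: L³/(3EI) = 732.3/EI.
With EI = 56000 kip·ft²: δ_0 = 0.94341 ft and δ_{EE} = 0.013077 ft/kip.
Compatibility — the beam at E must follow the support down by 0.0125 ft: δ_0 − R_E·δ_{EE} = 0.0125, so R_E = (0.94341 − 0.0125)/0.013077 = 71.18 kip.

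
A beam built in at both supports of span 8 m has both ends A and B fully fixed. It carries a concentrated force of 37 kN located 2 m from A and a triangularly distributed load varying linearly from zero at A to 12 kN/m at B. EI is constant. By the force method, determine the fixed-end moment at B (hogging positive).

M_B = 52.27 kN·m

Take the two fixed-end moments M_A, M_B as redundants; the released structure is the simple span AB.
On the primary (simply-supported) span, the end slopes from the loading are:
  at A: point load 37 at a = 2: Pab(L + b)/(6LEI) = 129.5/EI
  at B: point load 37 at a = 2: Pab(L + a)/(6LEI) = 92.5/EI
  at A: triangular load, peak 12: 7w₀L³/(360EI) = 119.5/EI
  at B: triangular load, peak 12: w₀L³/(45EI) = 136.5/EI
  θ_A0 = 249/EI,  θ_B0 = 229/EI
Flexibility coefficients: a unit moment at one end gives L/(3EI) there and L/(6EI) at the far end, so f₁₁ = f₂₂ = 2.667/EI and f₁₂ = f₂₁ = 1.333/EI.
Compatibility — zero rotation at each built-in end:
  2.667 M_A + 1.333 M_B = 249
  1.333 M_A + 2.667 M_B = 229
Solving the pair gives M_A = 67.22 kN·m and M_B = 52.27 kN·m (hogging).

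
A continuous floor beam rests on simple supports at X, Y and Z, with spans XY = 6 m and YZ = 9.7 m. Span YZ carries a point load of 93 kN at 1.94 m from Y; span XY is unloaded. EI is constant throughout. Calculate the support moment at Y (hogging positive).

M_Y = 80.26 kN·m

Take M_Y as the redundant. Released structure: two simple spans XY and YZ with a hinge at Y.
Rotations at Y on the released spans (each span's end-slope, ×1/EI):
  span YZ: point load 93 at a = 1.94: Pab(L + b)/(6LEI) = 420/EI
  relative rotation θ_0 = (0 + 420)/EI = 420/EI
A unit hogging moment at Y produces rotation L₁/(3EI) + L₂/(3EI) = 5.233/EI.
Slope continuity at Y: θ_0 = M_Y·5.233/EI, so M_Y = 420/5.233 = 80.26 kN·m (hogging).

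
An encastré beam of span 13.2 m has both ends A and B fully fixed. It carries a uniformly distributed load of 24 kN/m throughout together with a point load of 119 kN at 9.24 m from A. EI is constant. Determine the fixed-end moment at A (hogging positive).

Take the two fixed-end moments M_A, M_B as redundants; the released structure is the simple span AB.
End rotations of the released simple span under the applied load (×1/EI):
  at A: UDL 24: wL³/(24EI) = 2300/EI
  at B: UDL 24: wL³/(24EI) = 2300/EI
  at A: point load 119 at a = 9.24: Pab(L + b)/(6LEI) = 943.4/EI
  at B: point load 119 at a = 9.24: Pab(L + a)/(6LEI) = 1234/EI
  θ_A0 = 3243/EI,  θ_B0 = 3534/EI
Flexibility coefficients: a unit moment at one end gives L/(3EI) there and L/(6EI) at the far end, so f₁₁ = f₂₂ = 4.4/EI and f₁₂ = f₂₁ = 2.2/EI.
Compatibility — zero rotation at each built-in end:
  4.4 M_A + 2.2 M_B = 3243
  2.2 M_A + 4.4 M_B = 3534
Solving the pair gives M_A = 447.4 kN·m and M_B = 579.4 kN·m (hogging).

M_A = 447.4 kN·m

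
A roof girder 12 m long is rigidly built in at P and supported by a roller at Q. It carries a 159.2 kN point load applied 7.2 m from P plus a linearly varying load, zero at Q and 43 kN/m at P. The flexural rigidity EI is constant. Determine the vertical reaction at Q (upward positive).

Remove the prop at Q; the released (primary) structure is a cantilever built in at P.
Primary-structure tip deflection at Q by superposition:
  point load 159.2 at a = 7.2: Pa²(3L − a)/(6EI) = 39614/EI
  triangular load, peak 43 at the fixed end: w₀L⁴/(30EI) = 29722/EI
  δ_0 = 69336/EI
Tip deflection under a unit load at Q: L³/(3EI) = 576/EI.
The prop prevents deflection at Q: R_Q = δ_0/δ_{QQ} = 69336/576 = 120.4 kN.

R_Q = 120.4 kN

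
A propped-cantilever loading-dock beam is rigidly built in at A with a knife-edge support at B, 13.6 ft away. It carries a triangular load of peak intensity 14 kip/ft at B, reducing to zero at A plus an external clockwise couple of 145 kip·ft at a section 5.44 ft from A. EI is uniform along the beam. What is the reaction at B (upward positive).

Remove the prop at B; the released (primary) structure is a cantilever built in at A.
Deflection at B on the released cantilever, summing each load's contribution:
  triangular load, peak 14 at the free end: 11w₀L⁴/(120EI) = 43903/EI
  clockwise couple 145 at a = 5.44: M₀a(2L − a)/(2EI) = 8582/EI
  δ_0 = 52485/EI
Flexibility coefficient — unit upward force at B: δ_{BB} = L³/(3EI) = 838.5/EI.
Compatibility at B: δ_0 − R_B·δ_{BB} = 0, so R_B = 52485/838.5 = 62.6 kip.

R_B = 62.6 kip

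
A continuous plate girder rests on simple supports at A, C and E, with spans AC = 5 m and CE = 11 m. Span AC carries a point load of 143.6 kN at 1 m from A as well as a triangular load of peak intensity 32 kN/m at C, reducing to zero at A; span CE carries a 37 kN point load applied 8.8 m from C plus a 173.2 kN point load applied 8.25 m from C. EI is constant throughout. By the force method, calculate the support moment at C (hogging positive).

Take M_C as the redundant. Released structure: two simple spans AC and CE with a hinge at C.
Rotations at C on the released spans (each span's end-slope, ×1/EI):
  span AC: point load 143.6 at a = 1: Pab(L + a)/(6LEI) = 114.9/EI
  span AC: triangular load, peak 32: w₀L³/(45EI) = 88.89/EI
  span CE: point load 37 at a = 8.8: Pab(L + b)/(6LEI) = 143.3/EI
  span CE: point load 173.2 at a = 8.25: Pab(L + b)/(6LEI) = 818.6/EI
  relative rotation θ_0 = (203.8 + 961.9)/EI = 1166/EI
A unit hogging moment at C produces rotation L₁/(3EI) + L₂/(3EI) = 5.333/EI.
Compatibility: M_C·(L₁+L₂)/(3EI) = θ_0, giving M_C = 218.6 kN·m (hogging).

M_C = 218.6 kN·m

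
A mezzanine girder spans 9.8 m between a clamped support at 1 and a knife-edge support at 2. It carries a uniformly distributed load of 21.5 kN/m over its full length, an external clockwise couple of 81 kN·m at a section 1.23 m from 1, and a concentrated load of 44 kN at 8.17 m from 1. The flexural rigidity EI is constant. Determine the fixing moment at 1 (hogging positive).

Release the roller at 2. Primary structure: cantilever fixed at 1.
Deflection at 2 on the released cantilever, summing each load's contribution:
  UDL 21.5: wL⁴/(8EI) = 24789/EI
  clockwise couple 81 at a = 1.23: M₀a(2L − a)/(2EI) = 915.1/EI
  point load 44 at a = 8.17: Pa²(3L − a)/(6EI) = 10392/EI
  δ_0 = 36096/EI
Tip deflection under a unit load at 2: L³/(3EI) = 313.7/EI.
Compatibility at 2: δ_0 − R_2·δ_{22} = 0, so R_2 = 36096/313.7 = 115.1 kN.
Moment equilibrium about 1: M_1 = Σ(load moments about 1) − R_2·L = 1473 − 115.1×9.8 = 345.4 kN·m.

M_1 = 345.4 kN·m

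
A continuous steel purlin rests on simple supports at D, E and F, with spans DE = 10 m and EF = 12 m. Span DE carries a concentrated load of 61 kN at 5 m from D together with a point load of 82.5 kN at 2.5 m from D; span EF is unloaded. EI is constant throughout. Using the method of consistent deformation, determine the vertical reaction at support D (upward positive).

Take M_E as the redundant. Released structure: two simple spans DE and EF with a hinge at E.
End slopes at the hinge E, treating each span as simply supported:
  span DE: point load 61 at a = 5: Pab(L + a)/(6LEI) = 381.2/EI
  span DE: point load 82.5 at a = 2.5: Pab(L + a)/(6LEI) = 322.3/EI
  relative rotation θ_0 = (703.5 + 0)/EI = 703.5/EI
A unit hogging moment at E produces rotation L₁/(3EI) + L₂/(3EI) = 7.333/EI.
Slope continuity at E: θ_0 = M_E·7.333/EI, so M_E = 703.5/7.333 = 95.93 kN·m (hogging).
Span DE, ΣM about D with M_E applied at E: R_E^{DE}·10 = 511.2 + 95.93, so R_E^{DE} = 60.72 kN and R_D = 143.5 − 60.72 = 82.78 kN.

R_D = 82.78 kN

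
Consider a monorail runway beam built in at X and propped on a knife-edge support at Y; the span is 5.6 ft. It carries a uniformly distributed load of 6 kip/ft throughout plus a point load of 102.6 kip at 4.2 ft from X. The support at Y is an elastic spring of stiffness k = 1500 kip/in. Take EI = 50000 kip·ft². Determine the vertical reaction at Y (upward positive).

R_Y = 74.01 kip

Remove the prop at Y; the released (primary) structure is a cantilever built in at X.
Free-end deflection of the primary structure under the applied loading (downward +):
  UDL 6: wL⁴/(8EI) = 737.6/EI
  point load 102.6 at a = 4.2: Pa²(3L − a)/(6EI) = 3801/EI
  δ_0 = 4538/EI
Tip deflection under a unit load at Y: L³/(3EI) = 58.54/EI.
With EI = 50000 kip·ft²: δ_0 = 0.090766 ft and δ_{YY} = 0.001171 ft/kip.
Compatibility — the spring shortens by R_Y/k under the reaction it provides: δ_0 − R_Y·δ_{YY} = R_Y/k. With 1/k = 1/(1500×12) ft/kip = 0.000056 ft/kip, R_Y = δ_0 / (δ_{YY} + 1/k) = 0.090766 / (0.001171 + 0.000056) = 74.01 kip.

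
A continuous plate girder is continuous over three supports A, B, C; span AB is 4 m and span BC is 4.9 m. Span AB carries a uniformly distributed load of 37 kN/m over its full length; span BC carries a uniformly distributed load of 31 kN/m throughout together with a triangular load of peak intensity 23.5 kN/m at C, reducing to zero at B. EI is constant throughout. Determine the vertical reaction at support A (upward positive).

Release continuity at B by inserting a hinge; the redundant is the internal moment M_B. The primary structure is two simply-supported spans AB and BC.
Discontinuity in slope at B on the released structure — sum the simple-span end rotations:
  span AB: UDL 37: wL³/(24EI) = 98.67/EI
  span BC: UDL 31: wL³/(24EI) = 152/EI
  span BC: triangular load, peak 23.5: 7w₀L³/(360EI) = 53.76/EI
  relative rotation θ_0 = (98.67 + 205.7)/EI = 304.4/EI
A unit hogging moment at B produces rotation L₁/(3EI) + L₂/(3EI) = 2.967/EI.
Slope continuity at B: θ_0 = M_B·2.967/EI, so M_B = 304.4/2.967 = 102.6 kN·m (hogging).
Span AB, ΣM about A with M_B applied at B: R_B^{AB}·4 = 296 + 102.6, so R_B^{AB} = 99.65 kN and R_A = 148 − 99.65 = 48.35 kN.

R_A = 48.35 kN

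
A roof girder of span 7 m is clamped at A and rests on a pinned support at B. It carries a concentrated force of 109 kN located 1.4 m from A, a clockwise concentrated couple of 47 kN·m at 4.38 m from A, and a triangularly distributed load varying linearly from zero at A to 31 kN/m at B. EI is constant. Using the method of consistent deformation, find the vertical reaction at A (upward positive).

R_A = 143.1 kN

Remove the prop at B; the released (primary) structure is a cantilever built in at A.
Primary-structure tip deflection at B by superposition:
  point load 109 at a = 1.4: Pa²(3L − a)/(6EI) = 697.9/EI
  clockwise couple 47 at a = 4.38: M₀a(2L − a)/(2EI) = 990.2/EI
  triangular load, peak 31 at the free end: 11w₀L⁴/(120EI) = 6823/EI
  δ_0 = 8511/EI
Flexibility coefficient — unit upward force at B: δ_{BB} = L³/(3EI) = 114.3/EI.
Compatibility at B: δ_0 − R_B·δ_{BB} = 0, so R_B = 8511/114.3 = 74.44 kN.
Vertical equilibrium: R_A = ΣP − R_B = 217.5 − 74.44 = 143.1 kN.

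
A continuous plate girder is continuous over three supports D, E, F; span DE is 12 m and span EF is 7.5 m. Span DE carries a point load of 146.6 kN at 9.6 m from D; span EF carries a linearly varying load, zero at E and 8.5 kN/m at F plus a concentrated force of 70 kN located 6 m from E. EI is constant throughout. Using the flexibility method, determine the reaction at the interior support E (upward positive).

R_E = 182.2 kN

Insert a hinge at E; M_E is the redundant, and each span becomes simply supported.
Discontinuity in slope at E on the released structure — sum the simple-span end rotations:
  span DE: point load 146.6 at a = 9.6: Pab(L + a)/(6LEI) = 1013/EI
  span EF: triangular load, peak 8.5: 7w₀L³/(360EI) = 69.73/EI
  span EF: point load 70 at a = 6: Pab(L + b)/(6LEI) = 126/EI
  relative rotation θ_0 = (1013 + 195.7)/EI = 1209/EI
A unit hogging moment at E produces rotation L₁/(3EI) + L₂/(3EI) = 6.5/EI.
Slope continuity at E: θ_0 = M_E·6.5/EI, so M_E = 1209/6.5 = 186 kN·m (hogging).
Span DE, ΣM about D with M_E applied at E: R_E^{DE}·12 = 1407 + 186, so R_E^{DE} = 132.8 kN and R_D = 146.6 − 132.8 = 13.82 kN.
Span EF, ΣM about F: R_E^{EF}·7.5 = 184.7 + 186, so R_E^{EF} = 49.43 kN and R_F = 101.9 − 49.43 = 52.45 kN.
R_E = 132.8 + 49.43 = 182.2 kN.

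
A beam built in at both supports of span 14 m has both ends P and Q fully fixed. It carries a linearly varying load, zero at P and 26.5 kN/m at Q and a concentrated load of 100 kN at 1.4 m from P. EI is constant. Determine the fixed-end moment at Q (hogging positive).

M_Q = 272.3 kN·m

Take the two fixed-end moments M_P, M_Q as redundants; the released structure is the simple span PQ.
Simple-span end rotations at P and Q under the given loads:
  at P: triangular load, peak 26.5: 7w₀L³/(360EI) = 1414/EI
  at Q: triangular load, peak 26.5: w₀L³/(45EI) = 1616/EI
  at P: point load 100 at a = 1.4: Pab(L + b)/(6LEI) = 558.6/EI
  at Q: point load 100 at a = 1.4: Pab(L + a)/(6LEI) = 323.4/EI
  θ_P0 = 1973/EI,  θ_Q0 = 1939/EI
Flexibility coefficients: a unit moment at one end gives L/(3EI) there and L/(6EI) at the far end, so f₁₁ = f₂₂ = 4.667/EI and f₁₂ = f₂₁ = 2.333/EI.
Compatibility — zero rotation at each built-in end:
  4.667 M_P + 2.333 M_Q = 1973
  2.333 M_P + 4.667 M_Q = 1939
Solving the pair gives M_P = 286.5 kN·m and M_Q = 272.3 kN·m (hogging).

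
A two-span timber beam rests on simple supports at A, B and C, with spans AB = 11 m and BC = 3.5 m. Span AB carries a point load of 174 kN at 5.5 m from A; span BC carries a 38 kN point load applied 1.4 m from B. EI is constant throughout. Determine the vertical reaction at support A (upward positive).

R_A = 61.69 kN

Insert a hinge at B; M_B is the redundant, and each span becomes simply supported.
Rotations at B on the released spans (each span's end-slope, ×1/EI):
  span AB: point load 174 at a = 5.5: Pab(L + a)/(6LEI) = 1316/EI
  span BC: point load 38 at a = 1.4: Pab(L + b)/(6LEI) = 29.79/EI
  relative rotation θ_0 = (1316 + 29.79)/EI = 1346/EI
A unit hogging moment at B produces rotation L₁/(3EI) + L₂/(3EI) = 4.833/EI.
Slope continuity at B: θ_0 = M_B·4.833/EI, so M_B = 1346/4.833 = 278.4 kN·m (hogging).
Span AB, ΣM about A with M_B applied at B: R_B^{AB}·11 = 957 + 278.4, so R_B^{AB} = 112.3 kN and R_A = 174 − 112.3 = 61.69 kN.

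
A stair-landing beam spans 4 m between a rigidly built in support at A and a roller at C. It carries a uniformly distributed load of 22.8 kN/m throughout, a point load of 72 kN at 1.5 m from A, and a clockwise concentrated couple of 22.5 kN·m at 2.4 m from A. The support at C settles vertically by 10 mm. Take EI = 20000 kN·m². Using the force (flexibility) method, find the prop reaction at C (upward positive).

Remove the prop at C; the released (primary) structure is a cantilever built in at A.
Downward deflection at the released point C due to the loads:
  UDL 22.8: wL⁴/(8EI) = 729.6/EI
  point load 72 at a = 1.5: Pa²(3L − a)/(6EI) = 283.5/EI
  clockwise couple 22.5 at a = 2.4: M₀a(2L − a)/(2EI) = 151.2/EI
  δ_0 = 1164/EI
Tip deflection under a unit load at C: L³/(3EI) = 21.33/EI.
With EI = 20000 kN·m²: δ_0 = 0.058215 m and δ_{CC} = 0.001067 m/kN.
Compatibility — the beam at C must follow the support down by 0.01 m: δ_0 − R_C·δ_{CC} = 0.01, so R_C = (0.058215 − 0.01)/0.001067 = 45.2 kN.

R_C = 45.2 kN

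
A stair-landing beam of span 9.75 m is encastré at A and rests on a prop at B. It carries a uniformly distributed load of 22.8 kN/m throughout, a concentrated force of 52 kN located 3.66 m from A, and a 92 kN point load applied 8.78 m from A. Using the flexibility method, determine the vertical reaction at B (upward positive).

Remove the prop at B; the released (primary) structure is a cantilever built in at A.
Primary-structure tip deflection at B by superposition:
  UDL 22.8: wL⁴/(8EI) = 25755/EI
  point load 52 at a = 3.66: Pa²(3L − a)/(6EI) = 2971/EI
  point load 92 at a = 8.78: Pa²(3L − a)/(6EI) = 24196/EI
  δ_0 = 52922/EI
Flexibility coefficient — unit upward force at B: δ_{BB} = L³/(3EI) = 309/EI.
The prop prevents deflection at B: R_B = δ_0/δ_{BB} = 52922/309 = 171.3 kN.

R_B = 171.3 kN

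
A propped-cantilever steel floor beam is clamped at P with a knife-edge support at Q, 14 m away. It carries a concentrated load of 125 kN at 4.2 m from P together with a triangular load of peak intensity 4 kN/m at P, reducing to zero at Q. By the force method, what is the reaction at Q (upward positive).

Choose R_Q as the redundant. The primary structure is the cantilever fixed at P.
Free-end deflection of the primary structure under the applied loading (downward +):
  point load 125 at a = 4.2: Pa²(3L − a)/(6EI) = 13892/EI
  triangular load, peak 4 at the fixed end: w₀L⁴/(30EI) = 5122/EI
  δ_0 = 19014/EI
Flexibility coefficient — unit upward force at Q: δ_{QQ} = L³/(3EI) = 914.7/EI.
Compatibility at Q: δ_0 − R_Q·δ_{QQ} = 0, so R_Q = 19014/914.7 = 20.79 kN.

R_Q = 20.79 kN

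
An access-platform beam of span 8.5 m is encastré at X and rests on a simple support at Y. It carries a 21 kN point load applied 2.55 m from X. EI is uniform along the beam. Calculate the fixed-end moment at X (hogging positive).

Release the roller at Y. Primary structure: cantilever fixed at X.
Downward deflection at the released point Y due to the loads:
  point load 21 at a = 2.55: Pa²(3L − a)/(6EI) = 522.3/EI
Flexibility coefficient — unit upward force at Y: δ_{YY} = L³/(3EI) = 204.7/EI.
Compatibility at Y: δ_0 − R_Y·δ_{YY} = 0, so R_Y = 522.3/204.7 = 2.551 kN.
Moment equilibrium about X: M_X = Σ(load moments about X) − R_Y·L = 53.55 − 2.551×8.5 = 31.86 kN·m.

M_X = 31.86 kN·m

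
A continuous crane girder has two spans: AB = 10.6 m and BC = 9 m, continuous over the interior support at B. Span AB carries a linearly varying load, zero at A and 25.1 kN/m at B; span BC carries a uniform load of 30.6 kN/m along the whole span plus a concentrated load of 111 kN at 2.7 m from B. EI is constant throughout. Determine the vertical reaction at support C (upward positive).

R_C = 134.8 kN

Take M_B as the redundant. Released structure: two simple spans AB and BC with a hinge at B.
Discontinuity in slope at B on the released structure — sum the simple-span end rotations:
  span AB: triangular load, peak 25.1: w₀L³/(45EI) = 664.3/EI
  span BC: UDL 30.6: wL³/(24EI) = 929.5/EI
  span BC: point load 111 at a = 2.7: Pab(L + b)/(6LEI) = 535/EI
  relative rotation θ_0 = (664.3 + 1464)/EI = 2129/EI
A unit hogging moment at B produces rotation L₁/(3EI) + L₂/(3EI) = 6.533/EI.
Compatibility: M_B·(L₁+L₂)/(3EI) = θ_0, giving M_B = 325.8 kN·m (hogging).
Span BC, ΣM about C: R_B^{BC}·9 = 1939 + 325.8, so R_B^{BC} = 251.6 kN and R_C = 386.4 − 251.6 = 134.8 kN.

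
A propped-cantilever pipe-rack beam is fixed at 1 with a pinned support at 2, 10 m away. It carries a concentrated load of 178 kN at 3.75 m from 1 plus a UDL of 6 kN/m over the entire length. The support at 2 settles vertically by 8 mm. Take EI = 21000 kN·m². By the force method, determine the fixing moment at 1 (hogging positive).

M_1 = 419 kN·m

Remove the prop at 2; the released (primary) structure is a cantilever built in at 1.
Deflection at 2 on the released cantilever, summing each load's contribution:
  point load 178 at a = 3.75: Pa²(3L − a)/(6EI) = 10951/EI
  UDL 6: wL⁴/(8EI) = 7500/EI
  δ_0 = 18451/EI
Tip deflection under a unit load at 2: L³/(3EI) = 333.3/EI.
With EI = 21000 kN·m²: δ_0 = 0.87863 m and δ_{22} = 0.015873 m/kN.
Compatibility — the beam at 2 must follow the support down by 0.008 m: δ_0 − R_2·δ_{22} = 0.008, so R_2 = (0.87863 − 0.008)/0.015873 = 54.85 kN.
Moment equilibrium about 1: M_1 = Σ(load moments about 1) − R_2·L = 967.5 − 54.85×10 = 419 kN·m.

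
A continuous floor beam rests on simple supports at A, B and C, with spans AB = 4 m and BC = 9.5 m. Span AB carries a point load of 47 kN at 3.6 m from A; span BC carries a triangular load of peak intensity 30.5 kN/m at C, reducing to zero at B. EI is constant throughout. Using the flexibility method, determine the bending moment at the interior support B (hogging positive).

M_B = 117.8 kN·m

Insert a hinge at B; M_B is the redundant, and each span becomes simply supported.
Rotations at B on the released spans (each span's end-slope, ×1/EI):
  span AB: point load 47 at a = 3.6: Pab(L + a)/(6LEI) = 21.43/EI
  span BC: triangular load, peak 30.5: 7w₀L³/(360EI) = 508.5/EI
  relative rotation θ_0 = (21.43 + 508.5)/EI = 529.9/EI
A unit hogging moment at B produces rotation L₁/(3EI) + L₂/(3EI) = 4.5/EI.
Slope continuity at B: θ_0 = M_B·4.5/EI, so M_B = 529.9/4.5 = 117.8 kN·m (hogging).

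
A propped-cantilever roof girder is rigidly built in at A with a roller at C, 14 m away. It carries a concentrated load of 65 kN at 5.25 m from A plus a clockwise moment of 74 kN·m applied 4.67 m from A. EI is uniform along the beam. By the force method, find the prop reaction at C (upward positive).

R_C = 16.4 kN

Take the reaction at C as the redundant and release it; the primary structure is a cantilever fixed at A.
Deflection at C on the released cantilever, summing each load's contribution:
  point load 65 at a = 5.25: Pa²(3L − a)/(6EI) = 10973/EI
  clockwise couple 74 at a = 4.67: M₀a(2L − a)/(2EI) = 4031/EI
  δ_0 = 15005/EI
Flexibility coefficient — unit upward force at C: δ_{CC} = L³/(3EI) = 914.7/EI.
The prop prevents deflection at C: R_C = δ_0/δ_{CC} = 15005/914.7 = 16.4 kN.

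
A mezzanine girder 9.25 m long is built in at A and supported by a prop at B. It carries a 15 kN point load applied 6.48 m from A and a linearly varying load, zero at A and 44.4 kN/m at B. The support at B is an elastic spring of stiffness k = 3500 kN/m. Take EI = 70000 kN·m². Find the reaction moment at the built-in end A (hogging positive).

Release the roller at B. Primary structure: cantilever fixed at A.
Free-end deflection of the primary structure under the applied loading (downward +):
  point load 15 at a = 6.48: Pa²(3L − a)/(6EI) = 2233/EI
  triangular load, peak 44.4 at the free end: 11w₀L⁴/(120EI) = 29796/EI
  δ_0 = 32029/EI
Tip deflection under a unit load at B: L³/(3EI) = 263.8/EI.
With EI = 70000 kN·m²: δ_0 = 0.45756 m and δ_{BB} = 0.003769 m/kN.
Compatibility — the spring shortens by R_B/k under the reaction it provides: δ_0 − R_B·δ_{BB} = R_B/k. With 1/k = 0.000286 m/kN, R_B = δ_0 / (δ_{BB} + 1/k) = 0.45756 / (0.003769 + 0.000286) = 112.9 kN.
Moment equilibrium about A: M_A = Σ(load moments about A) − R_B·L = 1364 − 112.9×9.25 = 319.7 kN·m.

M_A = 319.7 kN·m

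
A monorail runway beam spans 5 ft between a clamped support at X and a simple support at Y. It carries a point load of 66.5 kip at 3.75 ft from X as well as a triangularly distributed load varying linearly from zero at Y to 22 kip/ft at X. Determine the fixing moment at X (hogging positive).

M_X = 75.63 kip·ft

Choose R_Y as the redundant. The primary structure is the cantilever fixed at X.
Downward deflection at the released point Y due to the loads:
  point load 66.5 at a = 3.75: Pa²(3L − a)/(6EI) = 1753/EI
  triangular load, peak 22 at the fixed end: w₀L⁴/(30EI) = 458.3/EI
  δ_0 = 2212/EI
Tip deflection under a unit load at Y: L³/(3EI) = 41.67/EI.
The prop prevents deflection at Y: R_Y = δ_0/δ_{YY} = 2212/41.67 = 53.08 kip.
Moment equilibrium about X: M_X = Σ(load moments about X) − R_Y·L = 341 − 53.08×5 = 75.63 kip·ft.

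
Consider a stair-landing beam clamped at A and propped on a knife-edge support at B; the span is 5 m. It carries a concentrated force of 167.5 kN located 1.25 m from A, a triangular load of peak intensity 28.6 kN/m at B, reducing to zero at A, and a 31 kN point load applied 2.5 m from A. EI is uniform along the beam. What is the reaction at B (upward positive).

R_B = 63.41 kN

Release the roller at B. Primary structure: cantilever fixed at A.
Deflection at B on the released cantilever, summing each load's contribution:
  point load 167.5 at a = 1.25: Pa²(3L − a)/(6EI) = 599.8/EI
  triangular load, peak 28.6 at the free end: 11w₀L⁴/(120EI) = 1639/EI
  point load 31 at a = 2.5: Pa²(3L − a)/(6EI) = 403.6/EI
  δ_0 = 2642/EI
Tip deflection under a unit load at B: L³/(3EI) = 41.67/EI.
The prop prevents deflection at B: R_B = δ_0/δ_{BB} = 2642/41.67 = 63.41 kN.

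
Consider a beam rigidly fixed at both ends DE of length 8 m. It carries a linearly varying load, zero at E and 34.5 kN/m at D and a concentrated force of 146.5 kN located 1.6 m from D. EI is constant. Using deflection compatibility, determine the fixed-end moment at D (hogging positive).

Release both end moments; the primary structure is a simply-supported span DE with redundants M_D and M_E.
Simple-span end rotations at D and E under the given loads:
  at D: triangular load, peak 34.5: w₀L³/(45EI) = 392.5/EI
  at E: triangular load, peak 34.5: 7w₀L³/(360EI) = 343.5/EI
  at D: point load 146.5 at a = 1.6: Pab(L + b)/(6LEI) = 450/EI
  at E: point load 146.5 at a = 1.6: Pab(L + a)/(6LEI) = 300/EI
  θ_D0 = 842.6/EI,  θ_E0 = 643.5/EI
Flexibility coefficients: a unit moment at one end gives L/(3EI) there and L/(6EI) at the far end, so f₁₁ = f₂₂ = 2.667/EI and f₁₂ = f₂₁ = 1.333/EI.
Compatibility — zero rotation at each built-in end:
  2.667 M_D + 1.333 M_E = 842.6
  1.333 M_D + 2.667 M_E = 643.5
Solving the pair gives M_D = 260.4 kN·m and M_E = 111.1 kN·m (hogging).

M_D = 260.4 kN·m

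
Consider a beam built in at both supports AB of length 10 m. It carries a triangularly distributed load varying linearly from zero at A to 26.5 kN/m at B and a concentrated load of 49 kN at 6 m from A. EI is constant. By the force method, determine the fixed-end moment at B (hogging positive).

M_B = 203.1 kN·m

Take the two fixed-end moments M_A, M_B as redundants; the released structure is the simple span AB.
Simple-span end rotations at A and B under the given loads:
  at A: triangular load, peak 26.5: 7w₀L³/(360EI) = 515.3/EI
  at B: triangular load, peak 26.5: w₀L³/(45EI) = 588.9/EI
  at A: point load 49 at a = 6: Pab(L + b)/(6LEI) = 274.4/EI
  at B: point load 49 at a = 6: Pab(L + a)/(6LEI) = 313.6/EI
  θ_A0 = 789.7/EI,  θ_B0 = 902.5/EI
Flexibility coefficients: a unit moment at one end gives L/(3EI) there and L/(6EI) at the far end, so f₁₁ = f₂₂ = 3.333/EI and f₁₂ = f₂₁ = 1.667/EI.
Compatibility — zero rotation at each built-in end:
  3.333 M_A + 1.667 M_B = 789.7
  1.667 M_A + 3.333 M_B = 902.5
Solving the pair gives M_A = 135.4 kN·m and M_B = 203.1 kN·m (hogging).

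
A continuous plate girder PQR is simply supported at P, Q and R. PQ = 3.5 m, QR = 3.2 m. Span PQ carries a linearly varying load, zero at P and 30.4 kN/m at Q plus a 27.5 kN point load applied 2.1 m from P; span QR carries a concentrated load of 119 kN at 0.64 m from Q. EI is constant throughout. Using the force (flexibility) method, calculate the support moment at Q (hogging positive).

M_Q = 48.81 kN·m

Release continuity at Q by inserting a hinge; the redundant is the internal moment M_Q. The primary structure is two simply-supported spans PQ and QR.
Discontinuity in slope at Q on the released structure — sum the simple-span end rotations:
  span PQ: triangular load, peak 30.4: w₀L³/(45EI) = 28.96/EI
  span PQ: point load 27.5 at a = 2.1: Pab(L + a)/(6LEI) = 21.56/EI
  span QR: point load 119 at a = 0.64: Pab(L + b)/(6LEI) = 58.49/EI
  relative rotation θ_0 = (50.52 + 58.49)/EI = 109/EI
A unit hogging moment at Q produces rotation L₁/(3EI) + L₂/(3EI) = 2.233/EI.
Compatibility: M_Q·(L₁+L₂)/(3EI) = θ_0, giving M_Q = 48.81 kN·m (hogging).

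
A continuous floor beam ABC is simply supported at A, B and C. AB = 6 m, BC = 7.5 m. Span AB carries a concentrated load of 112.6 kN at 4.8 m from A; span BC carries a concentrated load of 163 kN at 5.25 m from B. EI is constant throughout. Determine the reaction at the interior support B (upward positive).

R_B = 179.8 kN

Insert a hinge at B; M_B is the redundant, and each span becomes simply supported.
End slopes at the hinge B, treating each span as simply supported:
  span AB: point load 112.6 at a = 4.8: Pab(L + a)/(6LEI) = 194.6/EI
  span BC: point load 163 at a = 5.25: Pab(L + b)/(6LEI) = 417.2/EI
  relative rotation θ_0 = (194.6 + 417.2)/EI = 611.8/EI
A unit hogging moment at B produces rotation L₁/(3EI) + L₂/(3EI) = 4.5/EI.
Slope continuity at B: θ_0 = M_B·4.5/EI, so M_B = 611.8/4.5 = 135.9 kN·m (hogging).
Span AB, ΣM about A with M_B applied at B: R_B^{AB}·6 = 540.5 + 135.9, so R_B^{AB} = 112.7 kN and R_A = 112.6 − 112.7 = -0.1374 kN.
Span BC, ΣM about C: R_B^{BC}·7.5 = 366.8 + 135.9, so R_B^{BC} = 67.03 kN and R_C = 163 − 67.03 = 95.97 kN.
R_B = 112.7 + 67.03 = 179.8 kN.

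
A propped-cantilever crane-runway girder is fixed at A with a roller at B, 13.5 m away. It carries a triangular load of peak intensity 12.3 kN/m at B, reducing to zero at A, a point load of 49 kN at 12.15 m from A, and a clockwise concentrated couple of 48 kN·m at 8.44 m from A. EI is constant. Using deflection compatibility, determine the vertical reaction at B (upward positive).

R_B = 91.92 kN

Release the roller at B. Primary structure: cantilever fixed at A.
Primary-structure tip deflection at B by superposition:
  triangular load, peak 12.3 at the free end: 11w₀L⁴/(120EI) = 37450/EI
  point load 49 at a = 12.15: Pa²(3L − a)/(6EI) = 34178/EI
  clockwise couple 48 at a = 8.44: M₀a(2L − a)/(2EI) = 3760/EI
  δ_0 = 75388/EI
Flexibility coefficient — unit upward force at B: δ_{BB} = L³/(3EI) = 820.1/EI.
The prop prevents deflection at B: R_B = δ_0/δ_{BB} = 75388/820.1 = 91.92 kN.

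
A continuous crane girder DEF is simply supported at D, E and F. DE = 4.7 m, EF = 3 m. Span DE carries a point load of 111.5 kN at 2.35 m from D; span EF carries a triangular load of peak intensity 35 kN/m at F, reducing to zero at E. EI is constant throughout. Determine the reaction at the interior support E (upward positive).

Release continuity at E by inserting a hinge; the redundant is the internal moment M_E. The primary structure is two simply-supported spans DE and EF.
End slopes at the hinge E, treating each span as simply supported:
  span DE: point load 111.5 at a = 2.35: Pab(L + a)/(6LEI) = 153.9/EI
  span EF: triangular load, peak 35: 7w₀L³/(360EI) = 18.38/EI
  relative rotation θ_0 = (153.9 + 18.38)/EI = 172.3/EI
A unit hogging moment at E produces rotation L₁/(3EI) + L₂/(3EI) = 2.567/EI.
Slope continuity at E: θ_0 = M_E·2.567/EI, so M_E = 172.3/2.567 = 67.14 kN·m (hogging).
Span DE, ΣM about D with M_E applied at E: R_E^{DE}·4.7 = 262 + 67.14, so R_E^{DE} = 70.03 kN and R_D = 111.5 − 70.03 = 41.47 kN.
Span EF, ΣM about F: R_E^{EF}·3 = 52.5 + 67.14, so R_E^{EF} = 39.88 kN and R_F = 52.5 − 39.88 = 12.62 kN.
R_E = 70.03 + 39.88 = 109.9 kN.

R_E = 109.9 kN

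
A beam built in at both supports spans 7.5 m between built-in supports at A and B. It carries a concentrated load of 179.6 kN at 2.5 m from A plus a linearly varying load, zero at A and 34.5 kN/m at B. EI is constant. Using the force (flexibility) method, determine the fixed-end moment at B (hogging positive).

Take the two fixed-end moments M_A, M_B as redundants; the released structure is the simple span AB.
End rotations of the released simple span under the applied load (×1/EI):
  at A: point load 179.6 at a = 2.5: Pab(L + b)/(6LEI) = 623.6/EI
  at B: point load 179.6 at a = 2.5: Pab(L + a)/(6LEI) = 498.9/EI
  at A: triangular load, peak 34.5: 7w₀L³/(360EI) = 283/EI
  at B: triangular load, peak 34.5: w₀L³/(45EI) = 323.4/EI
  θ_A0 = 906.6/EI,  θ_B0 = 822.3/EI
Flexibility coefficients: a unit moment at one end gives L/(3EI) there and L/(6EI) at the far end, so f₁₁ = f₂₂ = 2.5/EI and f₁₂ = f₂₁ = 1.25/EI.
Compatibility — zero rotation at each built-in end:
  2.5 M_A + 1.25 M_B = 906.6
  1.25 M_A + 2.5 M_B = 822.3
Solving the pair gives M_A = 264.2 kN·m and M_B = 196.8 kN·m (hogging).

M_B = 196.8 kN·m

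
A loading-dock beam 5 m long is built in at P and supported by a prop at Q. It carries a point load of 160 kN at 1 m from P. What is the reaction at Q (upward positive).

R_Q = 8.96 kN

Release the roller at Q. Primary structure: cantilever fixed at P.
Free-end deflection of the primary structure under the applied loading (downward +):
  point load 160 at a = 1: Pa²(3L − a)/(6EI) = 373.3/EI
Flexibility coefficient — unit upward force at Q: δ_{QQ} = L³/(3EI) = 41.67/EI.
Compatibility at Q: δ_0 − R_Q·δ_{QQ} = 0, so R_Q = 373.3/41.67 = 8.96 kN.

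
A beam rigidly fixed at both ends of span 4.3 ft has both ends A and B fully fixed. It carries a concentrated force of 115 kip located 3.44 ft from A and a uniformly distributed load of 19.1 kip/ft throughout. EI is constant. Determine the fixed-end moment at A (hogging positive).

Take the two fixed-end moments M_A, M_B as redundants; the released structure is the simple span AB.
On the primary (simply-supported) span, the end slopes from the loading are:
  at A: point load 115 at a = 3.44: Pab(L + b)/(6LEI) = 68.04/EI
  at B: point load 115 at a = 3.44: Pab(L + a)/(6LEI) = 102.1/EI
  at A: UDL 19.1: wL³/(24EI) = 63.27/EI
  at B: UDL 19.1: wL³/(24EI) = 63.27/EI
  θ_A0 = 131.3/EI,  θ_B0 = 165.3/EI
Flexibility coefficients: a unit moment at one end gives L/(3EI) there and L/(6EI) at the far end, so f₁₁ = f₂₂ = 1.433/EI and f₁₂ = f₂₁ = 0.7167/EI.
Compatibility — zero rotation at each built-in end:
  1.433 M_A + 0.7167 M_B = 131.3
  0.7167 M_A + 1.433 M_B = 165.3
Solving the pair gives M_A = 45.25 kip·ft and M_B = 92.73 kip·ft (hogging).

M_A = 45.25 kip·ft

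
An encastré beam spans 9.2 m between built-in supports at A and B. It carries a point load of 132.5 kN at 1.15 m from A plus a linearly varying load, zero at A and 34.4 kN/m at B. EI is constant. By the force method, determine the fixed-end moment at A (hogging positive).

Take the two fixed-end moments M_A, M_B as redundants; the released structure is the simple span AB.
End rotations of the released simple span under the applied load (×1/EI):
  at A: point load 132.5 at a = 1.15: Pab(L + b)/(6LEI) = 383.3/EI
  at B: point load 132.5 at a = 1.15: Pab(L + a)/(6LEI) = 230/EI
  at A: triangular load, peak 34.4: 7w₀L³/(360EI) = 520.9/EI
  at B: triangular load, peak 34.4: w₀L³/(45EI) = 595.3/EI
  θ_A0 = 904.2/EI,  θ_B0 = 825.3/EI
Flexibility coefficients: a unit moment at one end gives L/(3EI) there and L/(6EI) at the far end, so f₁₁ = f₂₂ = 3.067/EI and f₁₂ = f₂₁ = 1.533/EI.
Compatibility — zero rotation at each built-in end:
  3.067 M_A + 1.533 M_B = 904.2
  1.533 M_A + 3.067 M_B = 825.3
Solving the pair gives M_A = 213.7 kN·m and M_B = 162.2 kN·m (hogging).

M_A = 213.7 kN·m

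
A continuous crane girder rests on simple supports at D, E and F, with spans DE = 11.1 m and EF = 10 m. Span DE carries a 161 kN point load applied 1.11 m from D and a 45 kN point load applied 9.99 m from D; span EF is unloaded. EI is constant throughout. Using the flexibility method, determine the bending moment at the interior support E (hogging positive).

M_E = 69 kN·m

Insert a hinge at E; M_E is the redundant, and each span becomes simply supported.
Rotations at E on the released spans (each span's end-slope, ×1/EI):
  span DE: point load 161 at a = 1.11: Pab(L + a)/(6LEI) = 327.3/EI
  span DE: point load 45 at a = 9.99: Pab(L + a)/(6LEI) = 158/EI
  relative rotation θ_0 = (485.3 + 0)/EI = 485.3/EI
A unit hogging moment at E produces rotation L₁/(3EI) + L₂/(3EI) = 7.033/EI.
Slope continuity at E: θ_0 = M_E·7.033/EI, so M_E = 485.3/7.033 = 69 kN·m (hogging).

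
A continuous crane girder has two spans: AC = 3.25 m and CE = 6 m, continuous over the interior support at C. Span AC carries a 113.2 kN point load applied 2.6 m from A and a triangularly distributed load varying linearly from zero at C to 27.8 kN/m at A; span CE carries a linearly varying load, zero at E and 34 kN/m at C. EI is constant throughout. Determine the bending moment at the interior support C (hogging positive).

M_C = 77.56 kN·m

Take M_C as the redundant. Released structure: two simple spans AC and CE with a hinge at C.
Rotations at C on the released spans (each span's end-slope, ×1/EI):
  span AC: point load 113.2 at a = 2.6: Pab(L + a)/(6LEI) = 57.39/EI
  span AC: triangular load, peak 27.8: 7w₀L³/(360EI) = 18.56/EI
  span CE: triangular load, peak 34: w₀L³/(45EI) = 163.2/EI
  relative rotation θ_0 = (75.95 + 163.2)/EI = 239.1/EI
A unit hogging moment at C produces rotation L₁/(3EI) + L₂/(3EI) = 3.083/EI.
Compatibility: M_C·(L₁+L₂)/(3EI) = θ_0, giving M_C = 77.56 kN·m (hogging).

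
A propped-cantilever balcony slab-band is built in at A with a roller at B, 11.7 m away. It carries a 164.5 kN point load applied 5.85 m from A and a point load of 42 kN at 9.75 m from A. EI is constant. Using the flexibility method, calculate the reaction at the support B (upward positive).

R_B = 83 kN

Choose R_B as the redundant. The primary structure is the cantilever fixed at A.
Downward deflection at the released point B due to the loads:
  point load 164.5 at a = 5.85: Pa²(3L − a)/(6EI) = 27444/EI
  point load 42 at a = 9.75: Pa²(3L − a)/(6EI) = 16869/EI
  δ_0 = 44313/EI
Tip deflection under a unit load at B: L³/(3EI) = 533.9/EI.
The prop prevents deflection at B: R_B = δ_0/δ_{BB} = 44313/533.9 = 83 kN.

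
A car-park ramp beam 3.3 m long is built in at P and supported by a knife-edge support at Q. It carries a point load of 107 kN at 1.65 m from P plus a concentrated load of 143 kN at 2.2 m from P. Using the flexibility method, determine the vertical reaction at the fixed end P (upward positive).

R_P = 142.4 kN

Choose R_Q as the redundant. The primary structure is the cantilever fixed at P.
Deflection at Q on the released cantilever, summing each load's contribution:
  point load 107 at a = 1.65: Pa²(3L − a)/(6EI) = 400.5/EI
  point load 143 at a = 2.2: Pa²(3L − a)/(6EI) = 888.2/EI
  δ_0 = 1289/EI
Tip deflection under a unit load at Q: L³/(3EI) = 11.98/EI.
Compatibility at Q: δ_0 − R_Q·δ_{QQ} = 0, so R_Q = 1289/11.98 = 107.6 kN.
Vertical equilibrium: R_P = ΣP − R_Q = 250 − 107.6 = 142.4 kN.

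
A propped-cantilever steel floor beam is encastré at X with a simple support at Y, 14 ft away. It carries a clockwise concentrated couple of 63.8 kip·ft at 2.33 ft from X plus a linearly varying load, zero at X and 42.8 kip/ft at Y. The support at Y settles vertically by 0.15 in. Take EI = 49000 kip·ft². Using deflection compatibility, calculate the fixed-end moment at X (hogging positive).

M_X = 533.3 kip·ft

Take the reaction at Y as the redundant and release it; the primary structure is a cantilever fixed at X.
Downward deflection at the released point Y due to the loads:
  clockwise couple 63.8 at a = 2.33: M₀a(2L − a)/(2EI) = 1908/EI
  triangular load, peak 42.8 at the free end: 11w₀L⁴/(120EI) = 150719/EI
  δ_0 = 152627/EI
Tip deflection under a unit load at Y: L³/(3EI) = 914.7/EI.
With EI = 49000 kip·ft²: δ_0 = 3.1148 ft and δ_{YY} = 0.018667 ft/kip.
Compatibility — the beam at Y must follow the support down by 0.0125 ft: δ_0 − R_Y·δ_{YY} = 0.0125, so R_Y = (3.1148 − 0.0125)/0.018667 = 166.2 kip.
Moment equilibrium about X: M_X = Σ(load moments about X) − R_Y·L = 2860 − 166.2×14 = 533.3 kip·ft.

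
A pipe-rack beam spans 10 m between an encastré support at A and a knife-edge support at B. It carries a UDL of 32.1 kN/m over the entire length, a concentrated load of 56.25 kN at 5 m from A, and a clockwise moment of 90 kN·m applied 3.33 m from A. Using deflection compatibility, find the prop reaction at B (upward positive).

Take the reaction at B as the redundant and release it; the primary structure is a cantilever fixed at A.
Deflection at B on the released cantilever, summing each load's contribution:
  UDL 32.1: wL⁴/(8EI) = 40125/EI
  point load 56.25 at a = 5: Pa²(3L − a)/(6EI) = 5859/EI
  clockwise couple 90 at a = 3.33: M₀a(2L − a)/(2EI) = 2498/EI
  δ_0 = 48482/EI
Flexibility coefficient — unit upward force at B: δ_{BB} = L³/(3EI) = 333.3/EI.
The prop prevents deflection at B: R_B = δ_0/δ_{BB} = 48482/333.3 = 145.4 kN.

R_B = 145.4 kN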